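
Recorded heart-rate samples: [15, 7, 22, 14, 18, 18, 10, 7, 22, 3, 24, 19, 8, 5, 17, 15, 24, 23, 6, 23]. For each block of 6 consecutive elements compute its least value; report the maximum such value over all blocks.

7

[15, 7, 22, 14, 18, 18] → min 7
[7, 22, 14, 18, 18, 10] → min 7
[22, 14, 18, 18, 10, 7] → min 7
[14, 18, 18, 10, 7, 22] → min 7
[18, 18, 10, 7, 22, 3] → min 3
[18, 10, 7, 22, 3, 24] → min 3
[10, 7, 22, 3, 24, 19] → min 3
[7, 22, 3, 24, 19, 8] → min 3
[22, 3, 24, 19, 8, 5] → min 3
[3, 24, 19, 8, 5, 17] → min 3
[24, 19, 8, 5, 17, 15] → min 5
[19, 8, 5, 17, 15, 24] → min 5
[8, 5, 17, 15, 24, 23] → min 5
[5, 17, 15, 24, 23, 6] → min 5
[17, 15, 24, 23, 6, 23] → min 6
Maximum of these is 7.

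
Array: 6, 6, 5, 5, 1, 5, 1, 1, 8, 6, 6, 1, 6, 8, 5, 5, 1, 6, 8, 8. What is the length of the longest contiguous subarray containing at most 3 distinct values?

add 6: window [6] (1 distinct), len 1
add 6: window [6, 6] (1 distinct), len 2
add 5: window [6, 6, 5] (2 distinct), len 3
add 5: window [6, 6, 5, 5] (2 distinct), len 4
add 1: window [6, 6, 5, 5, 1] (3 distinct), len 5
add 5: window [6, 6, 5, 5, 1, 5] (3 distinct), len 6
add 1: window [6, 6, 5, 5, 1, 5, 1] (3 distinct), len 7
add 1: window [6, 6, 5, 5, 1, 5, 1, 1] (3 distinct), len 8
add 8: window [5, 5, 1, 5, 1, 1, 8] (3 distinct), len 7
add 6: window [1, 1, 8, 6] (3 distinct), len 4
add 6: window [1, 1, 8, 6, 6] (3 distinct), len 5
add 1: window [1, 1, 8, 6, 6, 1] (3 distinct), len 6
add 6: window [1, 1, 8, 6, 6, 1, 6] (3 distinct), len 7
add 8: window [1, 1, 8, 6, 6, 1, 6, 8] (3 distinct), len 8
add 5: window [6, 8, 5] (3 distinct), len 3
add 5: window [6, 8, 5, 5] (3 distinct), len 4
add 1: window [8, 5, 5, 1] (3 distinct), len 4
add 6: window [5, 5, 1, 6] (3 distinct), len 4
add 8: window [1, 6, 8] (3 distinct), len 3
add 8: window [1, 6, 8, 8] (3 distinct), len 4
Longest length with ≤3 distinct: 8.

8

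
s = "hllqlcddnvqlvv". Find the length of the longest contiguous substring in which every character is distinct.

add h: [h] len 1
add l: [h, l] len 2
add l (repeat l, move left end past it): [l] len 1
add q: [l, q] len 2
add l (repeat l, move left end past it): [q, l] len 2
add c: [q, l, c] len 3
add d: [q, l, c, d] len 4
add d (repeat d, move left end past it): [d] len 1
add n: [d, n] len 2
add v: [d, n, v] len 3
add q: [d, n, v, q] len 4
add l: [d, n, v, q, l] len 5
add v (repeat v, move left end past it): [q, l, v] len 3
add v (repeat v, move left end past it): [v] len 1
Longest all-distinct length: 5.

5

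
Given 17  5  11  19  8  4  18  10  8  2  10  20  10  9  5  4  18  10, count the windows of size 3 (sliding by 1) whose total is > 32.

17 5 11 → sum 33  > 32 ✓
5 11 19 → sum 35  > 32 ✓
11 19 8 → sum 38  > 32 ✓
19 8 4 → sum 31
8 4 18 → sum 30
4 18 10 → sum 32
18 10 8 → sum 36  > 32 ✓
10 8 2 → sum 20
8 2 10 → sum 20
2 10 20 → sum 32
10 20 10 → sum 40  > 32 ✓
20 10 9 → sum 39  > 32 ✓
10 9 5 → sum 24
9 5 4 → sum 18
5 4 18 → sum 27
4 18 10 → sum 32
6 windows satisfy the condition.

6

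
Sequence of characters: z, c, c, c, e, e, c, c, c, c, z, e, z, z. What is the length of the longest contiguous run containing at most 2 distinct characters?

9

Extend right; when distinct count exceeds 2, shrink from the left:
add z: window [z] (1 distinct), len 1
add c: window [z, c] (2 distinct), len 2
add c: window [z, c, c] (2 distinct), len 3
add c: window [z, c, c, c] (2 distinct), len 4
add e: window [c, c, c, e] (2 distinct), len 4
add e: window [c, c, c, e, e] (2 distinct), len 5
add c: window [c, c, c, e, e, c] (2 distinct), len 6
add c: window [c, c, c, e, e, c, c] (2 distinct), len 7
add c: window [c, c, c, e, e, c, c, c] (2 distinct), len 8
add c: window [c, c, c, e, e, c, c, c, c] (2 distinct), len 9
add z: window [c, c, c, c, z] (2 distinct), len 5
add e: window [z, e] (2 distinct), len 2
add z: window [z, e, z] (2 distinct), len 3
add z: window [z, e, z, z] (2 distinct), len 4
Longest length with ≤2 distinct: 9.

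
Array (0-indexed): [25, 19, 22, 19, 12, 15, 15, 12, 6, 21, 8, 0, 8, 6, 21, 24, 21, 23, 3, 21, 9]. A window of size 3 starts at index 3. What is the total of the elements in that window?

Elements at indices 3..5: 19, 12, 15
sum(19, 12, 15) = 46

46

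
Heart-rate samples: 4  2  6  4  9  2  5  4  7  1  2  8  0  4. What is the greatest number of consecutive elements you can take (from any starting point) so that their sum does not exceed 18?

Extend to the right; shrink from the left whenever the sum exceeds 18:
→ 4: sum 4, len 1
→ 2: sum 6, len 2
→ 6: sum 12, len 3
→ 4: sum 16, len 4
→ 9 (dropped 4, 2, 6): sum 13, len 2
→ 2: sum 15, len 3
→ 5 (dropped 4): sum 16, len 3
→ 4 (dropped 9): sum 11, len 3
→ 7: sum 18, len 4
→ 1 (dropped 2): sum 17, len 4
→ 2 (dropped 5): sum 14, len 4
→ 8 (dropped 4): sum 18, len 4
→ 0: sum 18, len 5
→ 4 (dropped 7): sum 15, len 5
Longest length seen: 5.

5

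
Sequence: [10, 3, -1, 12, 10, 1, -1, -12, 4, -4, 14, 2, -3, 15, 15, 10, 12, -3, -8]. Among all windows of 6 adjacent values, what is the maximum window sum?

[10, 3, -1, 12, 10, 1] → sum 35
[3, -1, 12, 10, 1, -1] → sum 24
[-1, 12, 10, 1, -1, -12] → sum 9
[12, 10, 1, -1, -12, 4] → sum 14
[10, 1, -1, -12, 4, -4] → sum -2
[1, -1, -12, 4, -4, 14] → sum 2
[-1, -12, 4, -4, 14, 2] → sum 3
[-12, 4, -4, 14, 2, -3] → sum 1
[4, -4, 14, 2, -3, 15] → sum 28
[-4, 14, 2, -3, 15, 15] → sum 39
[14, 2, -3, 15, 15, 10] → sum 53
[2, -3, 15, 15, 10, 12] → sum 51
[-3, 15, 15, 10, 12, -3] → sum 46
[15, 15, 10, 12, -3, -8] → sum 41
Maximum of these is 53.

53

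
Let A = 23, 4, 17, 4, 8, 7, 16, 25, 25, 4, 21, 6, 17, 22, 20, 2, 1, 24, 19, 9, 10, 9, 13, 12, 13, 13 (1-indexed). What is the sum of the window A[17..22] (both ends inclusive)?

Elements at indices 17..22: 1, 24, 19, 9, 10, 9
sum(1, 24, 19, 9, 10, 9) = 72

72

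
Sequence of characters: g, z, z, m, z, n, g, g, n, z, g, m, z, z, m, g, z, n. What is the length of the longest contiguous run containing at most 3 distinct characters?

8

add g: window [g] (1 distinct), len 1
add z: window [g, z] (2 distinct), len 2
add z: window [g, z, z] (2 distinct), len 3
add m: window [g, z, z, m] (3 distinct), len 4
add z: window [g, z, z, m, z] (3 distinct), len 5
add n: window [z, z, m, z, n] (3 distinct), len 5
add g: window [z, n, g] (3 distinct), len 3
add g: window [z, n, g, g] (3 distinct), len 4
add n: window [z, n, g, g, n] (3 distinct), len 5
add z: window [z, n, g, g, n, z] (3 distinct), len 6
add g: window [z, n, g, g, n, z, g] (3 distinct), len 7
add m: window [z, g, m] (3 distinct), len 3
add z: window [z, g, m, z] (3 distinct), len 4
add z: window [z, g, m, z, z] (3 distinct), len 5
add m: window [z, g, m, z, z, m] (3 distinct), len 6
add g: window [z, g, m, z, z, m, g] (3 distinct), len 7
add z: window [z, g, m, z, z, m, g, z] (3 distinct), len 8
add n: window [g, z, n] (3 distinct), len 3
Longest length with ≤3 distinct: 8.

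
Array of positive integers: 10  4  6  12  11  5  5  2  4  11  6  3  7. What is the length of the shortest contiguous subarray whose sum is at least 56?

8

add 10: running sum 10 < 56
add 4: running sum 14 < 56
add 6: running sum 20 < 56
add 12: running sum 32 < 56
add 11: running sum 43 < 56
add 5: running sum 48 < 56
add 5: running sum 53 < 56
add 2: running sum 55 < 56
add 4: shortest ending here [10, 4, 6, 12, 11, 5, 5, 2, 4] sum 59, len 9
add 11: shortest ending here [6, 12, 11, 5, 5, 2, 4, 11] sum 56, len 8
add 6: shortest ending here [12, 11, 5, 5, 2, 4, 11, 6] sum 56, len 8
add 3: shortest ending here [12, 11, 5, 5, 2, 4, 11, 6, 3] sum 59, len 9
add 7: shortest ending here [12, 11, 5, 5, 2, 4, 11, 6, 3, 7] sum 66, len 10
Shortest qualifying length: 8.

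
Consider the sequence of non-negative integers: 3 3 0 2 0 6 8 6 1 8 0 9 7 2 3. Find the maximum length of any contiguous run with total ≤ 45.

11

add 3: [3] sum 3, len 1
add 3: [3, 3] sum 6, len 2
add 0: [3, 3, 0] sum 6, len 3
add 2: [3, 3, 0, 2] sum 8, len 4
add 0: [3, 3, 0, 2, 0] sum 8, len 5
add 6: [3, 3, 0, 2, 0, 6] sum 14, len 6
add 8: [3, 3, 0, 2, 0, 6, 8] sum 22, len 7
add 6: [3, 3, 0, 2, 0, 6, 8, 6] sum 28, len 8
add 1: [3, 3, 0, 2, 0, 6, 8, 6, 1] sum 29, len 9
add 8: [3, 3, 0, 2, 0, 6, 8, 6, 1, 8] sum 37, len 10
add 0: [3, 3, 0, 2, 0, 6, 8, 6, 1, 8, 0] sum 37, len 11
add 9: [3, 0, 2, 0, 6, 8, 6, 1, 8, 0, 9] sum 43, len 11
add 7: [0, 6, 8, 6, 1, 8, 0, 9, 7] sum 45, len 9
add 2: [8, 6, 1, 8, 0, 9, 7, 2] sum 41, len 8
add 3: [8, 6, 1, 8, 0, 9, 7, 2, 3] sum 44, len 9
Longest length seen: 11.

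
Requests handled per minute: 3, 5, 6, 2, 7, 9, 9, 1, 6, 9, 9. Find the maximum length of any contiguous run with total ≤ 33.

6

Extend to the right; shrink from the left whenever the sum exceeds 33:
add 3: [3] sum 3, len 1
add 5: [3, 5] sum 8, len 2
add 6: [3, 5, 6] sum 14, len 3
add 2: [3, 5, 6, 2] sum 16, len 4
add 7: [3, 5, 6, 2, 7] sum 23, len 5
add 9: [3, 5, 6, 2, 7, 9] sum 32, len 6
add 9: [6, 2, 7, 9, 9] sum 33, len 5
add 1: [2, 7, 9, 9, 1] sum 28, len 5
add 6: [7, 9, 9, 1, 6] sum 32, len 5
add 9: [9, 1, 6, 9] sum 25, len 4
add 9: [1, 6, 9, 9] sum 25, len 4
Longest length seen: 6.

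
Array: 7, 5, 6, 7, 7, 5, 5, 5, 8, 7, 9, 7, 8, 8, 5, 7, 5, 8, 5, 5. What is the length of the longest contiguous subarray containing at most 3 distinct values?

9

Extend right; when distinct count exceeds 3, shrink from the left:
[7] 1 distinct, len 1
[7, 5] 2 distinct, len 2
[7, 5, 6] 3 distinct, len 3
[7, 5, 6, 7] 3 distinct, len 4
[7, 5, 6, 7, 7] 3 distinct, len 5
[7, 5, 6, 7, 7, 5] 3 distinct, len 6
[7, 5, 6, 7, 7, 5, 5] 3 distinct, len 7
[7, 5, 6, 7, 7, 5, 5, 5] 3 distinct, len 8
[7, 7, 5, 5, 5, 8] 3 distinct, len 6
[7, 7, 5, 5, 5, 8, 7] 3 distinct, len 7
[8, 7, 9] 3 distinct, len 3
[8, 7, 9, 7] 3 distinct, len 4
[8, 7, 9, 7, 8] 3 distinct, len 5
[8, 7, 9, 7, 8, 8] 3 distinct, len 6
[7, 8, 8, 5] 3 distinct, len 4
[7, 8, 8, 5, 7] 3 distinct, len 5
[7, 8, 8, 5, 7, 5] 3 distinct, len 6
[7, 8, 8, 5, 7, 5, 8] 3 distinct, len 7
[7, 8, 8, 5, 7, 5, 8, 5] 3 distinct, len 8
[7, 8, 8, 5, 7, 5, 8, 5, 5] 3 distinct, len 9
Longest length with ≤3 distinct: 9.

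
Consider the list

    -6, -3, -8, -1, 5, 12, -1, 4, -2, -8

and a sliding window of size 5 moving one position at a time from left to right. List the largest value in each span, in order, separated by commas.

5, 12, 12, 12, 12, 12

(-6, -3, -8, -1, 5) → max 5
(-3, -8, -1, 5, 12) → max 12
(-8, -1, 5, 12, -1) → max 12
(-1, 5, 12, -1, 4) → max 12
(5, 12, -1, 4, -2) → max 12
(12, -1, 4, -2, -8) → max 12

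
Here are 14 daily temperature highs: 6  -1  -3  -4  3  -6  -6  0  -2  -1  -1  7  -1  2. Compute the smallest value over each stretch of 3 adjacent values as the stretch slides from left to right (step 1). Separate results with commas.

-3, -4, -4, -6, -6, -6, -6, -2, -2, -1, -1, -1

(6, -1, -3) → min -3
(-1, -3, -4) → min -4
(-3, -4, 3) → min -4
(-4, 3, -6) → min -6
(3, -6, -6) → min -6
(-6, -6, 0) → min -6
(-6, 0, -2) → min -6
(0, -2, -1) → min -2
(-2, -1, -1) → min -2
(-1, -1, 7) → min -1
(-1, 7, -1) → min -1
(7, -1, 2) → min -1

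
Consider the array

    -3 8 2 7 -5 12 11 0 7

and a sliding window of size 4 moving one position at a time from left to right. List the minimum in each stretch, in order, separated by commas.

-3, -5, -5, -5, -5, 0

-3 8 2 7 → min -3
8 2 7 -5 → min -5
2 7 -5 12 → min -5
7 -5 12 11 → min -5
-5 12 11 0 → min -5
12 11 0 7 → min 0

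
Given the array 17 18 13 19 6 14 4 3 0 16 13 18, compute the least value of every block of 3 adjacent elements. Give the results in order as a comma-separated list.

[17, 18, 13] → min 13
[18, 13, 19] → min 13
[13, 19, 6] → min 6
[19, 6, 14] → min 6
[6, 14, 4] → min 4
[14, 4, 3] → min 3
[4, 3, 0] → min 0
[3, 0, 16] → min 0
[0, 16, 13] → min 0
[16, 13, 18] → min 13

13, 13, 6, 6, 4, 3, 0, 0, 0, 13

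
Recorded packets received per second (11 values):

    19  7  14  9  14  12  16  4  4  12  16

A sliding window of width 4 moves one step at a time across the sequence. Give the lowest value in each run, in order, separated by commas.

(19, 7, 14, 9) → min 7
(7, 14, 9, 14) → min 7
(14, 9, 14, 12) → min 9
(9, 14, 12, 16) → min 9
(14, 12, 16, 4) → min 4
(12, 16, 4, 4) → min 4
(16, 4, 4, 12) → min 4
(4, 4, 12, 16) → min 4

7, 7, 9, 9, 4, 4, 4, 4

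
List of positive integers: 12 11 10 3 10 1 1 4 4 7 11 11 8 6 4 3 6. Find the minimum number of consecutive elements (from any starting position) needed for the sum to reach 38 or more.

Extend right; whenever the sum reaches 38, record the length and shrink from the left:
add 12: running sum 12 < 38
add 11: running sum 23 < 38
add 10: running sum 33 < 38
add 3: running sum 36 < 38
end 4: [12, 11, 10, 3, 10] sum 46, len 5
end 5: [12, 11, 10, 3, 10, 1] sum 47, len 6
end 6: [12, 11, 10, 3, 10, 1, 1] sum 48, len 7
end 7: [11, 10, 3, 10, 1, 1, 4] sum 40, len 7
end 8: [11, 10, 3, 10, 1, 1, 4, 4] sum 44, len 8
end 9: [10, 3, 10, 1, 1, 4, 4, 7] sum 40, len 8
end 10: [10, 1, 1, 4, 4, 7, 11] sum 38, len 7
end 11: [1, 4, 4, 7, 11, 11] sum 38, len 6
end 12: [4, 7, 11, 11, 8] sum 41, len 5
end 13: [7, 11, 11, 8, 6] sum 43, len 5
end 14: [11, 11, 8, 6, 4] sum 40, len 5
end 15: [11, 11, 8, 6, 4, 3] sum 43, len 6
end 16: [11, 8, 6, 4, 3, 6] sum 38, len 6
Shortest qualifying length: 5.

5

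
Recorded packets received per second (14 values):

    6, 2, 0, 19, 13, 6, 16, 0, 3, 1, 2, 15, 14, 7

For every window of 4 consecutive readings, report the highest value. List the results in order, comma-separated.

[6, 2, 0, 19] → max 19
[2, 0, 19, 13] → max 19
[0, 19, 13, 6] → max 19
[19, 13, 6, 16] → max 19
[13, 6, 16, 0] → max 16
[6, 16, 0, 3] → max 16
[16, 0, 3, 1] → max 16
[0, 3, 1, 2] → max 3
[3, 1, 2, 15] → max 15
[1, 2, 15, 14] → max 15
[2, 15, 14, 7] → max 15

19, 19, 19, 19, 16, 16, 16, 3, 15, 15, 15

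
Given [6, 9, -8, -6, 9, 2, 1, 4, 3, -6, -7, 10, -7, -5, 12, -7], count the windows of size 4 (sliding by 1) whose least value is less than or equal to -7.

[6, 9, -8, -6] → min -8  ≤ -7 ✓
[9, -8, -6, 9] → min -8  ≤ -7 ✓
[-8, -6, 9, 2] → min -8  ≤ -7 ✓
[-6, 9, 2, 1] → min -6
[9, 2, 1, 4] → min 1
[2, 1, 4, 3] → min 1
[1, 4, 3, -6] → min -6
[4, 3, -6, -7] → min -7  ≤ -7 ✓
[3, -6, -7, 10] → min -7  ≤ -7 ✓
[-6, -7, 10, -7] → min -7  ≤ -7 ✓
[-7, 10, -7, -5] → min -7  ≤ -7 ✓
[10, -7, -5, 12] → min -7  ≤ -7 ✓
[-7, -5, 12, -7] → min -7  ≤ -7 ✓
9 windows satisfy the condition.

9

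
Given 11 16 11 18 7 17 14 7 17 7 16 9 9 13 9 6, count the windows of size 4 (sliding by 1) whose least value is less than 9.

[11, 16, 11, 18] → min 11
[16, 11, 18, 7] → min 7  < 9 ✓
[11, 18, 7, 17] → min 7  < 9 ✓
[18, 7, 17, 14] → min 7  < 9 ✓
[7, 17, 14, 7] → min 7  < 9 ✓
[17, 14, 7, 17] → min 7  < 9 ✓
[14, 7, 17, 7] → min 7  < 9 ✓
[7, 17, 7, 16] → min 7  < 9 ✓
[17, 7, 16, 9] → min 7  < 9 ✓
[7, 16, 9, 9] → min 7  < 9 ✓
[16, 9, 9, 13] → min 9
[9, 9, 13, 9] → min 9
[9, 13, 9, 6] → min 6  < 9 ✓
10 windows satisfy the condition.

10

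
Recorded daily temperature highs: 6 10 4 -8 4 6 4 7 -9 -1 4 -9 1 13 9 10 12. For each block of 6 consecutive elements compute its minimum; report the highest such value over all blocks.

-8

Window mins for each of the 12 positions:
[6, 10, 4, -8, 4, 6] → min -8
[10, 4, -8, 4, 6, 4] → min -8
[4, -8, 4, 6, 4, 7] → min -8
[-8, 4, 6, 4, 7, -9] → min -9
[4, 6, 4, 7, -9, -1] → min -9
[6, 4, 7, -9, -1, 4] → min -9
[4, 7, -9, -1, 4, -9] → min -9
[7, -9, -1, 4, -9, 1] → min -9
[-9, -1, 4, -9, 1, 13] → min -9
[-1, 4, -9, 1, 13, 9] → min -9
[4, -9, 1, 13, 9, 10] → min -9
[-9, 1, 13, 9, 10, 12] → min -9
Highest of these is -8.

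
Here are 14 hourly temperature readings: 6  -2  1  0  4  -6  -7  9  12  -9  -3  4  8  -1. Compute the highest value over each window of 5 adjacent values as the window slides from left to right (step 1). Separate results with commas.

6 -2 1 0 4 → max 6
-2 1 0 4 -6 → max 4
1 0 4 -6 -7 → max 4
0 4 -6 -7 9 → max 9
4 -6 -7 9 12 → max 12
-6 -7 9 12 -9 → max 12
-7 9 12 -9 -3 → max 12
9 12 -9 -3 4 → max 12
12 -9 -3 4 8 → max 12
-9 -3 4 8 -1 → max 8

6, 4, 4, 9, 12, 12, 12, 12, 12, 8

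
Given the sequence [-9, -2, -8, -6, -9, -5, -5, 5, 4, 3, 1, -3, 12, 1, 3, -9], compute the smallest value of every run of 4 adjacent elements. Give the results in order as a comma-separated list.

(-9, -2, -8, -6) → min -9
(-2, -8, -6, -9) → min -9
(-8, -6, -9, -5) → min -9
(-6, -9, -5, -5) → min -9
(-9, -5, -5, 5) → min -9
(-5, -5, 5, 4) → min -5
(-5, 5, 4, 3) → min -5
(5, 4, 3, 1) → min 1
(4, 3, 1, -3) → min -3
(3, 1, -3, 12) → min -3
(1, -3, 12, 1) → min -3
(-3, 12, 1, 3) → min -3
(12, 1, 3, -9) → min -9

-9, -9, -9, -9, -9, -5, -5, 1, -3, -3, -3, -3, -9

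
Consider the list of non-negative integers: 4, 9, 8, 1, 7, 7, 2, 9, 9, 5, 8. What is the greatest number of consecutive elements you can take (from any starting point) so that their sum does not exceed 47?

8

Extend to the right; shrink from the left whenever the sum exceeds 47:
→ 4: sum 4, len 1
→ 9: sum 13, len 2
→ 8: sum 21, len 3
→ 1: sum 22, len 4
→ 7: sum 29, len 5
→ 7: sum 36, len 6
→ 2: sum 38, len 7
→ 9: sum 47, len 8
→ 9 (dropped 4, 9): sum 43, len 7
→ 5 (dropped 8): sum 40, len 7
→ 8 (dropped 1): sum 47, len 7
Longest length seen: 8.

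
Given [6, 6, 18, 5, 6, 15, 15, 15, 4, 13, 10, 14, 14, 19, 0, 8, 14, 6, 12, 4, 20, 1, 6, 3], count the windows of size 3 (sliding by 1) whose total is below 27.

6 6 18 → sum 30
6 18 5 → sum 29
18 5 6 → sum 29
5 6 15 → sum 26  < 27 ✓
6 15 15 → sum 36
15 15 15 → sum 45
15 15 4 → sum 34
15 4 13 → sum 32
4 13 10 → sum 27
13 10 14 → sum 37
10 14 14 → sum 38
14 14 19 → sum 47
14 19 0 → sum 33
19 0 8 → sum 27
0 8 14 → sum 22  < 27 ✓
8 14 6 → sum 28
14 6 12 → sum 32
6 12 4 → sum 22  < 27 ✓
12 4 20 → sum 36
4 20 1 → sum 25  < 27 ✓
20 1 6 → sum 27
1 6 3 → sum 10  < 27 ✓
5 windows satisfy the condition.

5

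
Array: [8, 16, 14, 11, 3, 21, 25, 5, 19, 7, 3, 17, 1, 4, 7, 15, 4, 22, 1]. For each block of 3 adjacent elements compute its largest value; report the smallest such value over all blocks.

7

(8, 16, 14) → max 16
(16, 14, 11) → max 16
(14, 11, 3) → max 14
(11, 3, 21) → max 21
(3, 21, 25) → max 25
(21, 25, 5) → max 25
(25, 5, 19) → max 25
(5, 19, 7) → max 19
(19, 7, 3) → max 19
(7, 3, 17) → max 17
(3, 17, 1) → max 17
(17, 1, 4) → max 17
(1, 4, 7) → max 7
(4, 7, 15) → max 15
(7, 15, 4) → max 15
(15, 4, 22) → max 22
(4, 22, 1) → max 22
Smallest of these is 7.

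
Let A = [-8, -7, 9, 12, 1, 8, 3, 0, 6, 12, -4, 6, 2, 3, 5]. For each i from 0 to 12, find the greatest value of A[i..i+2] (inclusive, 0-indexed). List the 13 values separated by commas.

9, 12, 12, 12, 8, 8, 6, 12, 12, 12, 6, 6, 5

(-8, -7, 9) → max 9
(-7, 9, 12) → max 12
(9, 12, 1) → max 12
(12, 1, 8) → max 12
(1, 8, 3) → max 8
(8, 3, 0) → max 8
(3, 0, 6) → max 6
(0, 6, 12) → max 12
(6, 12, -4) → max 12
(12, -4, 6) → max 12
(-4, 6, 2) → max 6
(6, 2, 3) → max 6
(2, 3, 5) → max 5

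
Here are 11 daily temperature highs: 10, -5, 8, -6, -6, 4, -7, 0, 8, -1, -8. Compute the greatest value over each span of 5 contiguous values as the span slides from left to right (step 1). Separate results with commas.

10, 8, 8, 4, 8, 8, 8

[10, -5, 8, -6, -6] → max 10
[-5, 8, -6, -6, 4] → max 8
[8, -6, -6, 4, -7] → max 8
[-6, -6, 4, -7, 0] → max 4
[-6, 4, -7, 0, 8] → max 8
[4, -7, 0, 8, -1] → max 8
[-7, 0, 8, -1, -8] → max 8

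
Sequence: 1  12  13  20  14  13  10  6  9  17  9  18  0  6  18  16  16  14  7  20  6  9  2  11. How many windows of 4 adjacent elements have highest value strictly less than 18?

1 12 13 20 → max 20
12 13 20 14 → max 20
13 20 14 13 → max 20
20 14 13 10 → max 20
14 13 10 6 → max 14  < 18 ✓
13 10 6 9 → max 13  < 18 ✓
10 6 9 17 → max 17  < 18 ✓
6 9 17 9 → max 17  < 18 ✓
9 17 9 18 → max 18
17 9 18 0 → max 18
9 18 0 6 → max 18
18 0 6 18 → max 18
0 6 18 16 → max 18
6 18 16 16 → max 18
18 16 16 14 → max 18
16 16 14 7 → max 16  < 18 ✓
16 14 7 20 → max 20
14 7 20 6 → max 20
7 20 6 9 → max 20
20 6 9 2 → max 20
6 9 2 11 → max 11  < 18 ✓
6 windows satisfy the condition.

6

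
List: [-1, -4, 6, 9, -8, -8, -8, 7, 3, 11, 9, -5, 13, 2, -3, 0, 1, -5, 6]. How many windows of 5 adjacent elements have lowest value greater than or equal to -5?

(-1, -4, 6, 9, -8) → min -8
(-4, 6, 9, -8, -8) → min -8
(6, 9, -8, -8, -8) → min -8
(9, -8, -8, -8, 7) → min -8
(-8, -8, -8, 7, 3) → min -8
(-8, -8, 7, 3, 11) → min -8
(-8, 7, 3, 11, 9) → min -8
(7, 3, 11, 9, -5) → min -5  ≥ -5 ✓
(3, 11, 9, -5, 13) → min -5  ≥ -5 ✓
(11, 9, -5, 13, 2) → min -5  ≥ -5 ✓
(9, -5, 13, 2, -3) → min -5  ≥ -5 ✓
(-5, 13, 2, -3, 0) → min -5  ≥ -5 ✓
(13, 2, -3, 0, 1) → min -3  ≥ -5 ✓
(2, -3, 0, 1, -5) → min -5  ≥ -5 ✓
(-3, 0, 1, -5, 6) → min -5  ≥ -5 ✓
8 windows satisfy the condition.

8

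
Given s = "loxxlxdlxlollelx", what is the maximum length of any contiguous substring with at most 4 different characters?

13

Extend right; when distinct count exceeds 4, shrink from the left:
[l] 1 distinct, len 1
[l, o] 2 distinct, len 2
[l, o, x] 3 distinct, len 3
[l, o, x, x] 3 distinct, len 4
[l, o, x, x, l] 3 distinct, len 5
[l, o, x, x, l, x] 3 distinct, len 6
[l, o, x, x, l, x, d] 4 distinct, len 7
[l, o, x, x, l, x, d, l] 4 distinct, len 8
[l, o, x, x, l, x, d, l, x] 4 distinct, len 9
[l, o, x, x, l, x, d, l, x, l] 4 distinct, len 10
[l, o, x, x, l, x, d, l, x, l, o] 4 distinct, len 11
[l, o, x, x, l, x, d, l, x, l, o, l] 4 distinct, len 12
[l, o, x, x, l, x, d, l, x, l, o, l, l] 4 distinct, len 13
[l, x, l, o, l, l, e] 4 distinct, len 7
[l, x, l, o, l, l, e, l] 4 distinct, len 8
[l, x, l, o, l, l, e, l, x] 4 distinct, len 9
Longest length with ≤4 distinct: 13.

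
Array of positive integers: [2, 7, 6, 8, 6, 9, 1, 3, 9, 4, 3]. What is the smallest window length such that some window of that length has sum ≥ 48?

Extend right; whenever the sum reaches 48, record the length and shrink from the left:
add 2: running sum 2 < 48
add 7: running sum 9 < 48
add 6: running sum 15 < 48
add 8: running sum 23 < 48
add 6: running sum 29 < 48
add 9: running sum 38 < 48
add 1: running sum 39 < 48
add 3: running sum 42 < 48
end 8: [7, 6, 8, 6, 9, 1, 3, 9] sum 49, len 8
end 9: [7, 6, 8, 6, 9, 1, 3, 9, 4] sum 53, len 9
end 10: [6, 8, 6, 9, 1, 3, 9, 4, 3] sum 49, len 9
Shortest qualifying length: 8.

8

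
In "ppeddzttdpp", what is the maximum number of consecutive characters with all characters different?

3

add p: [p] len 1
add p (repeat p, move left end past it): [p] len 1
add e: [p, e] len 2
add d: [p, e, d] len 3
add d (repeat d, move left end past it): [d] len 1
add z: [d, z] len 2
add t: [d, z, t] len 3
add t (repeat t, move left end past it): [t] len 1
add d: [t, d] len 2
add p: [t, d, p] len 3
add p (repeat p, move left end past it): [p] len 1
Longest all-distinct length: 3.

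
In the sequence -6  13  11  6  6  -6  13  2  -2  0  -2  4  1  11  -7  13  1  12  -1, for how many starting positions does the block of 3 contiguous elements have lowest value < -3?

[-6, 13, 11] → min -6  < -3 ✓
[13, 11, 6] → min 6
[11, 6, 6] → min 6
[6, 6, -6] → min -6  < -3 ✓
[6, -6, 13] → min -6  < -3 ✓
[-6, 13, 2] → min -6  < -3 ✓
[13, 2, -2] → min -2
[2, -2, 0] → min -2
[-2, 0, -2] → min -2
[0, -2, 4] → min -2
[-2, 4, 1] → min -2
[4, 1, 11] → min 1
[1, 11, -7] → min -7  < -3 ✓
[11, -7, 13] → min -7  < -3 ✓
[-7, 13, 1] → min -7  < -3 ✓
[13, 1, 12] → min 1
[1, 12, -1] → min -1
7 windows satisfy the condition.

7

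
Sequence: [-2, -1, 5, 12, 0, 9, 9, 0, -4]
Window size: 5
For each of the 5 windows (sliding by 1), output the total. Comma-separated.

14, 25, 35, 30, 14

(-2, -1, 5, 12, 0) → sum 14
(-1, 5, 12, 0, 9) → sum 25
(5, 12, 0, 9, 9) → sum 35
(12, 0, 9, 9, 0) → sum 30
(0, 9, 9, 0, -4) → sum 14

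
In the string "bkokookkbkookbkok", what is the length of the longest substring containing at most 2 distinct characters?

[b] 1 distinct, len 1
[b, k] 2 distinct, len 2
[k, o] 2 distinct, len 2
[k, o, k] 2 distinct, len 3
[k, o, k, o] 2 distinct, len 4
[k, o, k, o, o] 2 distinct, len 5
[k, o, k, o, o, k] 2 distinct, len 6
[k, o, k, o, o, k, k] 2 distinct, len 7
[k, k, b] 2 distinct, len 3
[k, k, b, k] 2 distinct, len 4
[k, o] 2 distinct, len 2
[k, o, o] 2 distinct, len 3
[k, o, o, k] 2 distinct, len 4
[k, b] 2 distinct, len 2
[k, b, k] 2 distinct, len 3
[k, o] 2 distinct, len 2
[k, o, k] 2 distinct, len 3
Longest length with ≤2 distinct: 7.

7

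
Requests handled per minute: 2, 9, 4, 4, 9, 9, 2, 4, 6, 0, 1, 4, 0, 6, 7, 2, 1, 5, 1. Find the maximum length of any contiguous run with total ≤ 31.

[2] sum 2 len 1
[2, 9] sum 11 len 2
[2, 9, 4] sum 15 len 3
[2, 9, 4, 4] sum 19 len 4
[2, 9, 4, 4, 9] sum 28 len 5
[4, 4, 9, 9] sum 26 len 4
[4, 4, 9, 9, 2] sum 28 len 5
[4, 9, 9, 2, 4] sum 28 len 5
[9, 9, 2, 4, 6] sum 30 len 5
[9, 9, 2, 4, 6, 0] sum 30 len 6
[9, 9, 2, 4, 6, 0, 1] sum 31 len 7
[9, 2, 4, 6, 0, 1, 4] sum 26 len 7
[9, 2, 4, 6, 0, 1, 4, 0] sum 26 len 8
[2, 4, 6, 0, 1, 4, 0, 6] sum 23 len 8
[2, 4, 6, 0, 1, 4, 0, 6, 7] sum 30 len 9
[4, 6, 0, 1, 4, 0, 6, 7, 2] sum 30 len 9
[4, 6, 0, 1, 4, 0, 6, 7, 2, 1] sum 31 len 10
[0, 1, 4, 0, 6, 7, 2, 1, 5] sum 26 len 9
[0, 1, 4, 0, 6, 7, 2, 1, 5, 1] sum 27 len 10
Longest length seen: 10.

10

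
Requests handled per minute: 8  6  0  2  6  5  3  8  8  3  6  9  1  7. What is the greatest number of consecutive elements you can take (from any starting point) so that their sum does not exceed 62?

Extend to the right; shrink from the left whenever the sum exceeds 62:
add 8: [8] sum 8, len 1
add 6: [8, 6] sum 14, len 2
add 0: [8, 6, 0] sum 14, len 3
add 2: [8, 6, 0, 2] sum 16, len 4
add 6: [8, 6, 0, 2, 6] sum 22, len 5
add 5: [8, 6, 0, 2, 6, 5] sum 27, len 6
add 3: [8, 6, 0, 2, 6, 5, 3] sum 30, len 7
add 8: [8, 6, 0, 2, 6, 5, 3, 8] sum 38, len 8
add 8: [8, 6, 0, 2, 6, 5, 3, 8, 8] sum 46, len 9
add 3: [8, 6, 0, 2, 6, 5, 3, 8, 8, 3] sum 49, len 10
add 6: [8, 6, 0, 2, 6, 5, 3, 8, 8, 3, 6] sum 55, len 11
add 9: [6, 0, 2, 6, 5, 3, 8, 8, 3, 6, 9] sum 56, len 11
add 1: [6, 0, 2, 6, 5, 3, 8, 8, 3, 6, 9, 1] sum 57, len 12
add 7: [0, 2, 6, 5, 3, 8, 8, 3, 6, 9, 1, 7] sum 58, len 12
Longest length seen: 12.

12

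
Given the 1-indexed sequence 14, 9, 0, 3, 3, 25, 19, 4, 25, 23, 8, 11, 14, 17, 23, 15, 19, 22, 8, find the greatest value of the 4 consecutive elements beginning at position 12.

Elements at indices 12..15: 11, 14, 17, 23
max(11, 14, 17, 23) = 23

23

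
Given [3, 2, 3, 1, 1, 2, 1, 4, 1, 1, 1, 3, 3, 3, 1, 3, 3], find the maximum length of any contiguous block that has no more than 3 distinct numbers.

add 3: window [3] (1 distinct), len 1
add 2: window [3, 2] (2 distinct), len 2
add 3: window [3, 2, 3] (2 distinct), len 3
add 1: window [3, 2, 3, 1] (3 distinct), len 4
add 1: window [3, 2, 3, 1, 1] (3 distinct), len 5
add 2: window [3, 2, 3, 1, 1, 2] (3 distinct), len 6
add 1: window [3, 2, 3, 1, 1, 2, 1] (3 distinct), len 7
add 4: window [1, 1, 2, 1, 4] (3 distinct), len 5
add 1: window [1, 1, 2, 1, 4, 1] (3 distinct), len 6
add 1: window [1, 1, 2, 1, 4, 1, 1] (3 distinct), len 7
add 1: window [1, 1, 2, 1, 4, 1, 1, 1] (3 distinct), len 8
add 3: window [1, 4, 1, 1, 1, 3] (3 distinct), len 6
add 3: window [1, 4, 1, 1, 1, 3, 3] (3 distinct), len 7
add 3: window [1, 4, 1, 1, 1, 3, 3, 3] (3 distinct), len 8
add 1: window [1, 4, 1, 1, 1, 3, 3, 3, 1] (3 distinct), len 9
add 3: window [1, 4, 1, 1, 1, 3, 3, 3, 1, 3] (3 distinct), len 10
add 3: window [1, 4, 1, 1, 1, 3, 3, 3, 1, 3, 3] (3 distinct), len 11
Longest length with ≤3 distinct: 11.

11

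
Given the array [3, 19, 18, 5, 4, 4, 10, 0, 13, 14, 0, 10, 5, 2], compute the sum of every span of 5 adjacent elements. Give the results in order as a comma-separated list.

49, 50, 41, 23, 31, 41, 37, 37, 42, 31

(3, 19, 18, 5, 4) → sum 49
(19, 18, 5, 4, 4) → sum 50
(18, 5, 4, 4, 10) → sum 41
(5, 4, 4, 10, 0) → sum 23
(4, 4, 10, 0, 13) → sum 31
(4, 10, 0, 13, 14) → sum 41
(10, 0, 13, 14, 0) → sum 37
(0, 13, 14, 0, 10) → sum 37
(13, 14, 0, 10, 5) → sum 42
(14, 0, 10, 5, 2) → sum 31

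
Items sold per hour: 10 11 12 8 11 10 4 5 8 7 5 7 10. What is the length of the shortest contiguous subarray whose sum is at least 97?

add 10: running sum 10 < 97
add 11: running sum 21 < 97
add 12: running sum 33 < 97
add 8: running sum 41 < 97
add 11: running sum 52 < 97
add 10: running sum 62 < 97
add 4: running sum 66 < 97
add 5: running sum 71 < 97
add 8: running sum 79 < 97
add 7: running sum 86 < 97
add 5: running sum 91 < 97
add 7: shortest ending here [10, 11, 12, 8, 11, 10, 4, 5, 8, 7, 5, 7] sum 98, len 12
add 10: shortest ending here [11, 12, 8, 11, 10, 4, 5, 8, 7, 5, 7, 10] sum 98, len 12
Shortest qualifying length: 12.

12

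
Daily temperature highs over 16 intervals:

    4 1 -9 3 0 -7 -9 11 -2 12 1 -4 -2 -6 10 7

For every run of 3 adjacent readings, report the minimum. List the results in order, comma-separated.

Sliding a size-3 window across the 16 values:
4 1 -9 → min -9
1 -9 3 → min -9
-9 3 0 → min -9
3 0 -7 → min -7
0 -7 -9 → min -9
-7 -9 11 → min -9
-9 11 -2 → min -9
11 -2 12 → min -2
-2 12 1 → min -2
12 1 -4 → min -4
1 -4 -2 → min -4
-4 -2 -6 → min -6
-2 -6 10 → min -6
-6 10 7 → min -6

-9, -9, -9, -7, -9, -9, -9, -2, -2, -4, -4, -6, -6, -6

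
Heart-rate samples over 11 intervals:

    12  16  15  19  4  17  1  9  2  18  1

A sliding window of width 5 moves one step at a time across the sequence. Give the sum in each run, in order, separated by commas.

Sliding a size-5 window across the 11 values:
[12, 16, 15, 19, 4] → sum 66
[16, 15, 19, 4, 17] → sum 71
[15, 19, 4, 17, 1] → sum 56
[19, 4, 17, 1, 9] → sum 50
[4, 17, 1, 9, 2] → sum 33
[17, 1, 9, 2, 18] → sum 47
[1, 9, 2, 18, 1] → sum 31

66, 71, 56, 50, 33, 47, 31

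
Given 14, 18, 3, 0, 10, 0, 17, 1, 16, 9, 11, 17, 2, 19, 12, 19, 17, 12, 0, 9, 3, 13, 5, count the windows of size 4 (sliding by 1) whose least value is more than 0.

10

14 18 3 0 → min 0
18 3 0 10 → min 0
3 0 10 0 → min 0
0 10 0 17 → min 0
10 0 17 1 → min 0
0 17 1 16 → min 0
17 1 16 9 → min 1  > 0 ✓
1 16 9 11 → min 1  > 0 ✓
16 9 11 17 → min 9  > 0 ✓
9 11 17 2 → min 2  > 0 ✓
11 17 2 19 → min 2  > 0 ✓
17 2 19 12 → min 2  > 0 ✓
2 19 12 19 → min 2  > 0 ✓
19 12 19 17 → min 12  > 0 ✓
12 19 17 12 → min 12  > 0 ✓
19 17 12 0 → min 0
17 12 0 9 → min 0
12 0 9 3 → min 0
0 9 3 13 → min 0
9 3 13 5 → min 3  > 0 ✓
10 windows satisfy the condition.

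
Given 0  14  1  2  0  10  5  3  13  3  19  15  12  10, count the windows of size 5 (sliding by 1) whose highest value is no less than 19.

(0, 14, 1, 2, 0) → max 14
(14, 1, 2, 0, 10) → max 14
(1, 2, 0, 10, 5) → max 10
(2, 0, 10, 5, 3) → max 10
(0, 10, 5, 3, 13) → max 13
(10, 5, 3, 13, 3) → max 13
(5, 3, 13, 3, 19) → max 19  ≥ 19 ✓
(3, 13, 3, 19, 15) → max 19  ≥ 19 ✓
(13, 3, 19, 15, 12) → max 19  ≥ 19 ✓
(3, 19, 15, 12, 10) → max 19  ≥ 19 ✓
4 windows satisfy the condition.

4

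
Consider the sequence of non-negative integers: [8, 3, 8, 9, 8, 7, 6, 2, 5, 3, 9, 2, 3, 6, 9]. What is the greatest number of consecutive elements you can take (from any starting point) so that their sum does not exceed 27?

6

→ 8: sum 8, len 1
→ 3: sum 11, len 2
→ 8: sum 19, len 3
→ 9 (dropped 8): sum 20, len 3
→ 8 (dropped 3): sum 25, len 3
→ 7 (dropped 8): sum 24, len 3
→ 6 (dropped 9): sum 21, len 3
→ 2: sum 23, len 4
→ 5 (dropped 8): sum 20, len 4
→ 3: sum 23, len 5
→ 9 (dropped 7): sum 25, len 5
→ 2: sum 27, len 6
→ 3 (dropped 6): sum 24, len 6
→ 6 (dropped 2, 5): sum 23, len 5
→ 9 (dropped 3, 9): sum 20, len 4
Longest length seen: 6.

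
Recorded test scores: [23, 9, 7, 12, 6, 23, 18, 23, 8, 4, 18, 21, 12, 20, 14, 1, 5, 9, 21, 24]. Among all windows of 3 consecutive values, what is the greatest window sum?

64

(23, 9, 7) → sum 39
(9, 7, 12) → sum 28
(7, 12, 6) → sum 25
(12, 6, 23) → sum 41
(6, 23, 18) → sum 47
(23, 18, 23) → sum 64
(18, 23, 8) → sum 49
(23, 8, 4) → sum 35
(8, 4, 18) → sum 30
(4, 18, 21) → sum 43
(18, 21, 12) → sum 51
(21, 12, 20) → sum 53
(12, 20, 14) → sum 46
(20, 14, 1) → sum 35
(14, 1, 5) → sum 20
(1, 5, 9) → sum 15
(5, 9, 21) → sum 35
(9, 21, 24) → sum 54
Greatest of these is 64.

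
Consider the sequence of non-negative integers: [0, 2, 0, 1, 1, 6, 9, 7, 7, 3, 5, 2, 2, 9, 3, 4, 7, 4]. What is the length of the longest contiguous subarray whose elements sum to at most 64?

→ 0: sum 0, len 1
→ 2: sum 2, len 2
→ 0: sum 2, len 3
→ 1: sum 3, len 4
→ 1: sum 4, len 5
→ 6: sum 10, len 6
→ 9: sum 19, len 7
→ 7: sum 26, len 8
→ 7: sum 33, len 9
→ 3: sum 36, len 10
→ 5: sum 41, len 11
→ 2: sum 43, len 12
→ 2: sum 45, len 13
→ 9: sum 54, len 14
→ 3: sum 57, len 15
→ 4: sum 61, len 16
→ 7 (dropped 0, 2, 0, 1, 1): sum 64, len 12
→ 4 (dropped 6): sum 62, len 12
Longest length seen: 16.

16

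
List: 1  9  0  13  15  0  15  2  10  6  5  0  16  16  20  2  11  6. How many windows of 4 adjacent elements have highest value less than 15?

3

1 9 0 13 → max 13  < 15 ✓
9 0 13 15 → max 15
0 13 15 0 → max 15
13 15 0 15 → max 15
15 0 15 2 → max 15
0 15 2 10 → max 15
15 2 10 6 → max 15
2 10 6 5 → max 10  < 15 ✓
10 6 5 0 → max 10  < 15 ✓
6 5 0 16 → max 16
5 0 16 16 → max 16
0 16 16 20 → max 20
16 16 20 2 → max 20
16 20 2 11 → max 20
20 2 11 6 → max 20
3 windows satisfy the condition.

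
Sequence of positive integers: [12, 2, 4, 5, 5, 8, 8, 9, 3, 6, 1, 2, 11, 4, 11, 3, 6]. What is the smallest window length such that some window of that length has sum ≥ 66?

add 12: running sum 12 < 66
add 2: running sum 14 < 66
add 4: running sum 18 < 66
add 5: running sum 23 < 66
add 5: running sum 28 < 66
add 8: running sum 36 < 66
add 8: running sum 44 < 66
add 9: running sum 53 < 66
add 3: running sum 56 < 66
add 6: running sum 62 < 66
add 1: running sum 63 < 66
add 2: running sum 65 < 66
add 11: shortest ending here [12, 2, 4, 5, 5, 8, 8, 9, 3, 6, 1, 2, 11] sum 76, len 13
add 4: shortest ending here [4, 5, 5, 8, 8, 9, 3, 6, 1, 2, 11, 4] sum 66, len 12
add 11: shortest ending here [5, 8, 8, 9, 3, 6, 1, 2, 11, 4, 11] sum 68, len 11
add 3: shortest ending here [8, 8, 9, 3, 6, 1, 2, 11, 4, 11, 3] sum 66, len 11
add 6: shortest ending here [8, 8, 9, 3, 6, 1, 2, 11, 4, 11, 3, 6] sum 72, len 12
Shortest qualifying length: 11.

11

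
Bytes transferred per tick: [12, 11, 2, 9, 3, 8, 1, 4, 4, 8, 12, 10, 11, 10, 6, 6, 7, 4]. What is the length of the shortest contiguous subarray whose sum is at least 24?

add 12: running sum 12 < 24
add 11: running sum 23 < 24
end 2: [12, 11, 2] sum 25, len 3
end 3: [12, 11, 2, 9] sum 34, len 4
end 4: [11, 2, 9, 3] sum 25, len 4
end 5: [11, 2, 9, 3, 8] sum 33, len 5
end 6: [11, 2, 9, 3, 8, 1] sum 34, len 6
end 7: [9, 3, 8, 1, 4] sum 25, len 5
end 8: [9, 3, 8, 1, 4, 4] sum 29, len 6
end 9: [8, 1, 4, 4, 8] sum 25, len 5
end 10: [4, 8, 12] sum 24, len 3
end 11: [8, 12, 10] sum 30, len 3
end 12: [12, 10, 11] sum 33, len 3
end 13: [10, 11, 10] sum 31, len 3
end 14: [11, 10, 6] sum 27, len 3
end 15: [11, 10, 6, 6] sum 33, len 4
end 16: [10, 6, 6, 7] sum 29, len 4
end 17: [10, 6, 6, 7, 4] sum 33, len 5
Shortest qualifying length: 3.

3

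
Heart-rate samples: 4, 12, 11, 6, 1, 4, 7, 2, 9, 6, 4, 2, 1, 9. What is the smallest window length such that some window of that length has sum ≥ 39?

6

add 4: running sum 4 < 39
add 12: running sum 16 < 39
add 11: running sum 27 < 39
add 6: running sum 33 < 39
add 1: running sum 34 < 39
add 4: running sum 38 < 39
add 7: shortest ending here [12, 11, 6, 1, 4, 7] sum 41, len 6
add 2: shortest ending here [12, 11, 6, 1, 4, 7, 2] sum 43, len 7
add 9: shortest ending here [11, 6, 1, 4, 7, 2, 9] sum 40, len 7
add 6: shortest ending here [11, 6, 1, 4, 7, 2, 9, 6] sum 46, len 8
add 4: shortest ending here [6, 1, 4, 7, 2, 9, 6, 4] sum 39, len 8
add 2: shortest ending here [6, 1, 4, 7, 2, 9, 6, 4, 2] sum 41, len 9
add 1: shortest ending here [6, 1, 4, 7, 2, 9, 6, 4, 2, 1] sum 42, len 10
add 9: shortest ending here [7, 2, 9, 6, 4, 2, 1, 9] sum 40, len 8
Shortest qualifying length: 6.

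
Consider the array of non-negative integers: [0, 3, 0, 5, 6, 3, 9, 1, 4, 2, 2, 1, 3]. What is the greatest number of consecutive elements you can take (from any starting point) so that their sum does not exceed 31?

9

Extend to the right; shrink from the left whenever the sum exceeds 31:
→ 0: sum 0, len 1
→ 3: sum 3, len 2
→ 0: sum 3, len 3
→ 5: sum 8, len 4
→ 6: sum 14, len 5
→ 3: sum 17, len 6
→ 9: sum 26, len 7
→ 1: sum 27, len 8
→ 4: sum 31, len 9
→ 2 (dropped 0, 3): sum 30, len 8
→ 2 (dropped 0, 5): sum 27, len 7
→ 1: sum 28, len 8
→ 3: sum 31, len 9
Longest length seen: 9.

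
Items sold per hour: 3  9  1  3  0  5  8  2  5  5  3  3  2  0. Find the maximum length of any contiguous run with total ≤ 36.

Extend to the right; shrink from the left whenever the sum exceeds 36:
add 3: [3] sum 3, len 1
add 9: [3, 9] sum 12, len 2
add 1: [3, 9, 1] sum 13, len 3
add 3: [3, 9, 1, 3] sum 16, len 4
add 0: [3, 9, 1, 3, 0] sum 16, len 5
add 5: [3, 9, 1, 3, 0, 5] sum 21, len 6
add 8: [3, 9, 1, 3, 0, 5, 8] sum 29, len 7
add 2: [3, 9, 1, 3, 0, 5, 8, 2] sum 31, len 8
add 5: [3, 9, 1, 3, 0, 5, 8, 2, 5] sum 36, len 9
add 5: [1, 3, 0, 5, 8, 2, 5, 5] sum 29, len 8
add 3: [1, 3, 0, 5, 8, 2, 5, 5, 3] sum 32, len 9
add 3: [1, 3, 0, 5, 8, 2, 5, 5, 3, 3] sum 35, len 10
add 2: [3, 0, 5, 8, 2, 5, 5, 3, 3, 2] sum 36, len 10
add 0: [3, 0, 5, 8, 2, 5, 5, 3, 3, 2, 0] sum 36, len 11
Longest length seen: 11.

11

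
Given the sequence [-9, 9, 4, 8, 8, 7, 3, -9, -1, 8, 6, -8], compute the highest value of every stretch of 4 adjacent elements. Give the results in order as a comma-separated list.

[-9, 9, 4, 8] → max 9
[9, 4, 8, 8] → max 9
[4, 8, 8, 7] → max 8
[8, 8, 7, 3] → max 8
[8, 7, 3, -9] → max 8
[7, 3, -9, -1] → max 7
[3, -9, -1, 8] → max 8
[-9, -1, 8, 6] → max 8
[-1, 8, 6, -8] → max 8

9, 9, 8, 8, 8, 7, 8, 8, 8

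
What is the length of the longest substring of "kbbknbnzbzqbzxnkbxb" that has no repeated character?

add k: [k] len 1
add b: [k, b] len 2
add b (repeat b, move left end past it): [b] len 1
add k: [b, k] len 2
add n: [b, k, n] len 3
add b (repeat b, move left end past it): [k, n, b] len 3
add n (repeat n, move left end past it): [b, n] len 2
add z: [b, n, z] len 3
add b (repeat b, move left end past it): [n, z, b] len 3
add z (repeat z, move left end past it): [b, z] len 2
add q: [b, z, q] len 3
add b (repeat b, move left end past it): [z, q, b] len 3
add z (repeat z, move left end past it): [q, b, z] len 3
add x: [q, b, z, x] len 4
add n: [q, b, z, x, n] len 5
add k: [q, b, z, x, n, k] len 6
add b (repeat b, move left end past it): [z, x, n, k, b] len 5
add x (repeat x, move left end past it): [n, k, b, x] len 4
add b (repeat b, move left end past it): [x, b] len 2
Longest all-distinct length: 6.

6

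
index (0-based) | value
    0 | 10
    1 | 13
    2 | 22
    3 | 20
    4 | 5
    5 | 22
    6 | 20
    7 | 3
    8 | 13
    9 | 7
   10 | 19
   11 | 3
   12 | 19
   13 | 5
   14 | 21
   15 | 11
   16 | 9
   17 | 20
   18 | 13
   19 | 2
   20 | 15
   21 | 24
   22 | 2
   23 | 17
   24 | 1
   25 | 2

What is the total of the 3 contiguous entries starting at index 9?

29

Elements at indices 9..11: 7, 19, 3
sum(7, 19, 3) = 29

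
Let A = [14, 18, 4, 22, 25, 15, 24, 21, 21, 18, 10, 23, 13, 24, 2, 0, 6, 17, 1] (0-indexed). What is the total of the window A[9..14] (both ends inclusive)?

90

Elements at indices 9..14: 18, 10, 23, 13, 24, 2
sum(18, 10, 23, 13, 24, 2) = 90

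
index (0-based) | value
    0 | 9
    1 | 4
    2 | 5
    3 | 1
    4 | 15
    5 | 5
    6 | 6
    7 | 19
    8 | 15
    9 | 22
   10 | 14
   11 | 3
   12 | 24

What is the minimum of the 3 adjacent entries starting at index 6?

6

Elements at indices 6..8: 6, 19, 15
min(6, 19, 15) = 6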